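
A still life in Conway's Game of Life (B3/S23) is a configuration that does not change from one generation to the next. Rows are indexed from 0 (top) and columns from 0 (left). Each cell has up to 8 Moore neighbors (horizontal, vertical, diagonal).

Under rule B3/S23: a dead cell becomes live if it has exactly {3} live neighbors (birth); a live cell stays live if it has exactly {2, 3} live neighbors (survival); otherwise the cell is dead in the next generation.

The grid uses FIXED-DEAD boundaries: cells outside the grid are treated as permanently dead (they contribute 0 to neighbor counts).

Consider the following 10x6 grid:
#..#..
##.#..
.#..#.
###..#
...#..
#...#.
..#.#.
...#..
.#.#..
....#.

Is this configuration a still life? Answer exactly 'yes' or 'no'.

Answer: no

Derivation:
Compute generation 1 and compare to generation 0 (given above):
Generation 1:
###...
##.##.
...##.
#####.
#.###.
....#.
....#.
...##.
..###.
......
Cell (0,1) differs: gen0=0 vs gen1=1 -> NOT a still life.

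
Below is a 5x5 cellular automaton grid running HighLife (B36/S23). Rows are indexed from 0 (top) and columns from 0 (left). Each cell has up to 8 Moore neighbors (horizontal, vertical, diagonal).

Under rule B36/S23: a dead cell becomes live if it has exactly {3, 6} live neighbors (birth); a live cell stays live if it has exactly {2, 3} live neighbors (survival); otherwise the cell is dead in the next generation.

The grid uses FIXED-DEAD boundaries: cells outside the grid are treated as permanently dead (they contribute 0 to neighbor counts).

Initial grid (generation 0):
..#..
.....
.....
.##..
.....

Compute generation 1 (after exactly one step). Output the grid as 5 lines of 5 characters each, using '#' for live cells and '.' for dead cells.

Answer: .....
.....
.....
.....
.....

Derivation:
Simulating step by step:
Generation 0 (given above): 3 live cells
Generation 1: 0 live cells
(generation 1 grid is the final answer)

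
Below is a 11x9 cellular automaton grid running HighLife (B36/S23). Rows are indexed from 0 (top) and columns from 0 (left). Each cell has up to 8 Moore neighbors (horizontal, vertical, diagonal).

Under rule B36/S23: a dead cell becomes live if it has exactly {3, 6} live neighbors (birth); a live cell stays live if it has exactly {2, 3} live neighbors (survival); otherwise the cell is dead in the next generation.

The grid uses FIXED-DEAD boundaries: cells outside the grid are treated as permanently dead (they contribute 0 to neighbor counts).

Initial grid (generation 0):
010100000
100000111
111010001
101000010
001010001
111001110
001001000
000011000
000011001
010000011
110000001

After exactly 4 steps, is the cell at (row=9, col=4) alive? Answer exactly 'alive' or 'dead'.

Answer: dead

Derivation:
Simulating step by step:
Generation 0 (given above): 36 live cells
Generation 1: 42 live cells
000000010
100100011
101100101
111000011
111001001
001011110
001100000
000100100
000011111
110000011
110000011
Generation 2: 37 live cells
000000011
011100101
110100110
000000101
100011001
000011110
001000010
001100100
000011001
110001000
110000011
Generation 3: 50 live cells
001000011
110100111
110101101
110010101
000010001
000110011
001010010
001111110
011111100
110011111
110000000
Generation 4: 34 live cells
011000101
100111000
000100001
111110101
000010001
000011011
001000000
000000010
100000011
000000010
110001110

Cell (9,4) at generation 4: 0 -> dead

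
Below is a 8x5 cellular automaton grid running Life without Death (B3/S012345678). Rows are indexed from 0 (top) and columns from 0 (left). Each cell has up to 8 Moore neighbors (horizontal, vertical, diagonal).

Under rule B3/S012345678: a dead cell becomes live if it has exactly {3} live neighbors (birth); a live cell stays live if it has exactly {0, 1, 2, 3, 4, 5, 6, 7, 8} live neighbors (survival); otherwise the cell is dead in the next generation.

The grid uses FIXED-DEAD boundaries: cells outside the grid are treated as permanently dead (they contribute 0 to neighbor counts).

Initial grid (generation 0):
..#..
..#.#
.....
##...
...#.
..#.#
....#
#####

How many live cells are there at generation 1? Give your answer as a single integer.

Answer: 19

Derivation:
Simulating step by step:
Generation 0 (given above): 14 live cells
Generation 1: 19 live cells
..##.
..###
.#...
##...
.###.
..#.#
....#
#####
Population at generation 1: 19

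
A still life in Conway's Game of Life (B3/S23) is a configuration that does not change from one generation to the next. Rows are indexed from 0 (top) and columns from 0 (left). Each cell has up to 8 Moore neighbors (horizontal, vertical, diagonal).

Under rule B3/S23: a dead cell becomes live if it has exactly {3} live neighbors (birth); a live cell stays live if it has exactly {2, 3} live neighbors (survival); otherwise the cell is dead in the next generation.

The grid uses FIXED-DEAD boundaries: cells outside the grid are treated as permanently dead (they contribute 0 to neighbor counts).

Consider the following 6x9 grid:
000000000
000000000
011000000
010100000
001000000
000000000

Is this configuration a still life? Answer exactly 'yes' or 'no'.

Answer: yes

Derivation:
Compute generation 1 and compare to generation 0 (given above):
Generation 1:
000000000
000000000
011000000
010100000
001000000
000000000
The grids are IDENTICAL -> still life.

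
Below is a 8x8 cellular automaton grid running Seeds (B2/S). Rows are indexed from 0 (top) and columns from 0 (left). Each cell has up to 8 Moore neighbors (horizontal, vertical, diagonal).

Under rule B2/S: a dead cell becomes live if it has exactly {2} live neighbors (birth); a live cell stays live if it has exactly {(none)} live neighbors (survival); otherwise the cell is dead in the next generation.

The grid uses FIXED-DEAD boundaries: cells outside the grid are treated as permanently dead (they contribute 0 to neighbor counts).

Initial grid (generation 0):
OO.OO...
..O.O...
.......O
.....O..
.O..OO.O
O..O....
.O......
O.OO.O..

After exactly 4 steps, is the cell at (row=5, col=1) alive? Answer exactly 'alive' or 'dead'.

Simulating step by step:
Generation 0 (given above): 19 live cells
Generation 1: 14 live cells
.....O..
O....O..
...OOOO.
.......O
O.OO....
.....OO.
........
....O...
Generation 2: 15 live cells
....O.O.
...O....
.......O
.O......
.O..OO.O
.OOOO...
....O.O.
........
Generation 3: 17 live cells
...O.O..
....OOOO
..O.....
O.O.OO.O
......O.
O......O
.O......
.....O..
Generation 4: 9 live cells
.......O
..O.....
........
........
O..OO...
.O....O.
O.....O.
........

Cell (5,1) at generation 4: 1 -> alive

Answer: alive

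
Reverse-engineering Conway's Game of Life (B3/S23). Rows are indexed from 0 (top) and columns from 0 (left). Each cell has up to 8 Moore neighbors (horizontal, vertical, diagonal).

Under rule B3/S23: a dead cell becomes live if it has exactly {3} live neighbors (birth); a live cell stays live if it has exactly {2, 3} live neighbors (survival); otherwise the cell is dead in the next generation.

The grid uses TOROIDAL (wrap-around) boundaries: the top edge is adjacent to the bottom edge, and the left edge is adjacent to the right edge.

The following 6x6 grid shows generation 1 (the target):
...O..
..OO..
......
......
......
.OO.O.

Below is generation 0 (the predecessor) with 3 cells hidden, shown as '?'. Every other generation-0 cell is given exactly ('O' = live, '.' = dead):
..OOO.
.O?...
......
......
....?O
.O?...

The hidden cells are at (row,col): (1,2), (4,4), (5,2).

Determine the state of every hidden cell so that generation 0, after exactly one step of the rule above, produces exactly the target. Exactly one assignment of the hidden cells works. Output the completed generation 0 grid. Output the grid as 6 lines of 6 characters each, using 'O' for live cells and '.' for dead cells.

Answer: ..OOO.
.O....
......
......
.....O
.OO...

Derivation:
Hidden generation-0 cells (in order): (1,2), (4,4), (5,2).
A hidden cell only influences target cells in its own 3x3 neighborhood. Try each of the 2^3 = 8 assignments, step the completed generation 0 forward once under B3/S23, and compare with the target:
  (1,2)=. (4,4)=. (5,2)=. -> step gives (0,1)='O' but target has '.' -> reject
  (1,2)=. (4,4)=. (5,2)=O -> step reproduces the target at every cell -> ACCEPT
  (1,2)=. (4,4)=O (5,2)=. -> step gives (0,1)='O' but target has '.' -> reject
  (1,2)=. (4,4)=O (5,2)=O -> step gives (5,4)='.' but target has 'O' -> reject
  (1,2)=O (4,4)=. (5,2)=. -> step gives (1,1)='O' but target has '.' -> reject
  (1,2)=O (4,4)=. (5,2)=O -> step gives (0,3)='.' but target has 'O' -> reject
  (1,2)=O (4,4)=O (5,2)=. -> step gives (1,1)='O' but target has '.' -> reject
  (1,2)=O (4,4)=O (5,2)=O -> step gives (0,3)='.' but target has 'O' -> reject
Unique solution: (1,2)=dead, (4,4)=dead, (5,2)=live.
Check: live-neighbor counts of every cell in the completed generation 0:
244311
113321
111000
100011
222110
223432
Applying B3/S23 to generation 0 with these counts gives:
...O..
..OO..
......
......
......
.OO.O.
which matches the target exactly.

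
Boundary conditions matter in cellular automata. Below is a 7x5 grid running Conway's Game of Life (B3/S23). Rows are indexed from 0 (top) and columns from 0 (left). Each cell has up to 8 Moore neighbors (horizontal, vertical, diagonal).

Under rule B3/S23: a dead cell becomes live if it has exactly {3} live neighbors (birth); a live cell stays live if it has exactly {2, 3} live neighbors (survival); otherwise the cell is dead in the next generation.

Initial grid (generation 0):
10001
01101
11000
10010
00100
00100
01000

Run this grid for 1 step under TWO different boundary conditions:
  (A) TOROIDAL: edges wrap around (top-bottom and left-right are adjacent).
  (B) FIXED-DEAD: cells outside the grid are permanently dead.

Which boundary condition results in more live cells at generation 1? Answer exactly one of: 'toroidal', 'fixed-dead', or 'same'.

Under TOROIDAL boundary, generation 1:
00111
00111
00010
10101
01110
01100
11000
Population = 17

Under FIXED-DEAD boundary, generation 1:
01010
00110
10010
10100
01110
01100
00000
Population = 13

Comparison: toroidal=17, fixed-dead=13 -> toroidal

Answer: toroidal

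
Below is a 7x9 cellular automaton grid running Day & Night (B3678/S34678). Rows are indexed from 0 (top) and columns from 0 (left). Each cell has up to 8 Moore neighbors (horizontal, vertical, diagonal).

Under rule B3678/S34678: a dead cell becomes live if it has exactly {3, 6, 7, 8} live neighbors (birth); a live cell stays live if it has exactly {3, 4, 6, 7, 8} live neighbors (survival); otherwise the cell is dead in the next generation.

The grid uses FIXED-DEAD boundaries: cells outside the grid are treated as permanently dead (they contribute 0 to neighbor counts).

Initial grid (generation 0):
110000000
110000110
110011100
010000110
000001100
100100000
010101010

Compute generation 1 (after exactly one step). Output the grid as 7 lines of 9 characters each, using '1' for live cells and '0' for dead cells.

Answer: 110000000
001000100
111001000
100011010
000000110
001001000
001010000

Derivation:
Simulating step by step:
Generation 0 (given above): 22 live cells
Generation 1: 18 live cells
(generation 1 grid is the final answer)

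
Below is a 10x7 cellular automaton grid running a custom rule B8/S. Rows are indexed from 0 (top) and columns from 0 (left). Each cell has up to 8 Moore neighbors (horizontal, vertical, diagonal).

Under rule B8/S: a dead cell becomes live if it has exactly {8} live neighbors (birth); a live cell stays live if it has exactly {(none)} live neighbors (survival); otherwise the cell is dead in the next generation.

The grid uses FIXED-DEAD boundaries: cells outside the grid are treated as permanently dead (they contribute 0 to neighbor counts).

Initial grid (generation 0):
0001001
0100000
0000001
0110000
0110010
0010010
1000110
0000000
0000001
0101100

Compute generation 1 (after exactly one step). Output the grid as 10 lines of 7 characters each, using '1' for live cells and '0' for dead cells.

Answer: 0000000
0000000
0000000
0000000
0000000
0000000
0000000
0000000
0000000
0000000

Derivation:
Simulating step by step:
Generation 0 (given above): 18 live cells
Generation 1: 0 live cells
(generation 1 grid is the final answer)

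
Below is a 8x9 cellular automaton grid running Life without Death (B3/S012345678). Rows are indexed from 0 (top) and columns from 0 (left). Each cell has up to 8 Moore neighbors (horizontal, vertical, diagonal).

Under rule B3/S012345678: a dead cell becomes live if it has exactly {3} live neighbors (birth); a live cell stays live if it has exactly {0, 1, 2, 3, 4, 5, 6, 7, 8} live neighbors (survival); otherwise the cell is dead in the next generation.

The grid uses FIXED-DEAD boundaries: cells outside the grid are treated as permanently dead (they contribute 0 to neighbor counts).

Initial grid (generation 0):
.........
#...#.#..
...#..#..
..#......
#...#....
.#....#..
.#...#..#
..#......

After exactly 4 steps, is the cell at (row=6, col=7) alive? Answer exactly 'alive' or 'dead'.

Simulating step by step:
Generation 0 (given above): 14 live cells
Generation 1: 21 live cells
.........
#...###..
...#.##..
..##.....
##..#....
##...##..
.##..#..#
..#......
Generation 2: 31 live cells
.....#...
#...###..
..##.##..
.###.#...
##.###...
##..###..
###..##.#
.##......
Generation 3: 40 live cells
....###..
#..####..
..##.##..
####.#...
##.###...
##..####.
#########
###......
Generation 4: 49 live cells
...####..
#.######.
#.##.##..
####.#...
##.###...
##..#####
#########
###.####.

Cell (6,7) at generation 4: 1 -> alive

Answer: alive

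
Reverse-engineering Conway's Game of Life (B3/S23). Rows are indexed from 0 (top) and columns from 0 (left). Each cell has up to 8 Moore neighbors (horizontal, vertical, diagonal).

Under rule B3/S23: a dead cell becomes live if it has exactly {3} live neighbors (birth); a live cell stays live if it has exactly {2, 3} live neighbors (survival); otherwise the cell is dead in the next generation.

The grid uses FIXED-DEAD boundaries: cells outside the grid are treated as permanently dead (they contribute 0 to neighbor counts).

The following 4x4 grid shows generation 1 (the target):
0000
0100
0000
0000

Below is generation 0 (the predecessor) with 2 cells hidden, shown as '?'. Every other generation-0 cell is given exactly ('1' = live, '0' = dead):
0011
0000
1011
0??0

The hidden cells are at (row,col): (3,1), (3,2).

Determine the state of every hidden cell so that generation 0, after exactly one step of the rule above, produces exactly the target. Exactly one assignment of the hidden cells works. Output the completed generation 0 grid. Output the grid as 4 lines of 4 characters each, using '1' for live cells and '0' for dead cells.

Answer: 0011
0000
1011
0000

Derivation:
Hidden generation-0 cells (in order): (3,1), (3,2).
A hidden cell only influences target cells in its own 3x3 neighborhood. Try each of the 2^2 = 4 assignments, step the completed generation 0 forward once under B3/S23, and compare with the target:
  (3,1)=0 (3,2)=0 -> step reproduces the target at every cell -> ACCEPT
  (3,1)=0 (3,2)=1 -> step gives (2,1)='1' but target has '0' -> reject
  (3,1)=1 (3,2)=0 -> step gives (2,1)='1' but target has '0' -> reject
  (3,1)=1 (3,2)=1 -> step gives (2,2)='1' but target has '0' -> reject
Unique solution: (3,1)=dead, (3,2)=dead.
Check: live-neighbor counts of every cell in the completed generation 0:
0111
1344
0211
1222
Applying B3/S23 to generation 0 with these counts gives:
0000
0100
0000
0000
which matches the target exactly.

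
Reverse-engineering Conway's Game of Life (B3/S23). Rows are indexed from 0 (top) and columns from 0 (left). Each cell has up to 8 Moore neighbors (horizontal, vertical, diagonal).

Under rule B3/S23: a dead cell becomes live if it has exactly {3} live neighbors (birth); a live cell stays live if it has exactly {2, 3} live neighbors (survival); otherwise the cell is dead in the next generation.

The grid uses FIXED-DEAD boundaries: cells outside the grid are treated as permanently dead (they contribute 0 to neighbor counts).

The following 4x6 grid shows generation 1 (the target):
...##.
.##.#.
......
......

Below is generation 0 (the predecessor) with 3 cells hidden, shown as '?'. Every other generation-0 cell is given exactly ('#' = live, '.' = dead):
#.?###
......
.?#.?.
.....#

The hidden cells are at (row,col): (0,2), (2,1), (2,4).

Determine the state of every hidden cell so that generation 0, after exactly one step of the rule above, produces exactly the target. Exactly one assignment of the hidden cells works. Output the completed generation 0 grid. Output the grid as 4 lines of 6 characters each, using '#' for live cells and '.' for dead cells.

Hidden generation-0 cells (in order): (0,2), (2,1), (2,4).
A hidden cell only influences target cells in its own 3x3 neighborhood. Try each of the 2^3 = 8 assignments, step the completed generation 0 forward once under B3/S23, and compare with the target:
  (0,2)=. (2,1)=. (2,4)=. -> step gives (0,3)='.' but target has '#' -> reject
  (0,2)=. (2,1)=. (2,4)=# -> step gives (0,3)='.' but target has '#' -> reject
  (0,2)=. (2,1)=# (2,4)=. -> step gives (0,3)='.' but target has '#' -> reject
  (0,2)=. (2,1)=# (2,4)=# -> step gives (0,3)='.' but target has '#' -> reject
  (0,2)=# (2,1)=. (2,4)=. -> step reproduces the target at every cell -> ACCEPT
  (0,2)=# (2,1)=. (2,4)=# -> step gives (1,4)='.' but target has '#' -> reject
  (0,2)=# (2,1)=# (2,4)=. -> step gives (1,1)='.' but target has '#' -> reject
  (0,2)=# (2,1)=# (2,4)=# -> step gives (1,1)='.' but target has '#' -> reject
Unique solution: (0,2)=live, (2,1)=dead, (2,4)=dead.
Check: live-neighbor counts of every cell in the completed generation 0:
021221
133432
010111
011110
Applying B3/S23 to generation 0 with these counts gives:
...##.
.##.#.
......
......
which matches the target exactly.

Answer: #.####
......
..#...
.....#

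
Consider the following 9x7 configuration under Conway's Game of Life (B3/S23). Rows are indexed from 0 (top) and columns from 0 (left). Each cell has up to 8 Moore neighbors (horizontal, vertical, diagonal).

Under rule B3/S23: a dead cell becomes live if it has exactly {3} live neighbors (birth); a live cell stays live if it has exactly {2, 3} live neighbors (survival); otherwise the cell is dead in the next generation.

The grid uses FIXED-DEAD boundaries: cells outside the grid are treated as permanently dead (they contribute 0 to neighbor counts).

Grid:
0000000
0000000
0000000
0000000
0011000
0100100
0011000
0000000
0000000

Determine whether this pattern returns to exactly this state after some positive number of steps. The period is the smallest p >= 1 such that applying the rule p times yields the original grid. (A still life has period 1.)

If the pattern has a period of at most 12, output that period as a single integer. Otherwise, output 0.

Simulating and comparing each generation to the original:
Gen 0 (original, given above): 6 live cells
Gen 1: 6 live cells, MATCHES original -> period = 1

Answer: 1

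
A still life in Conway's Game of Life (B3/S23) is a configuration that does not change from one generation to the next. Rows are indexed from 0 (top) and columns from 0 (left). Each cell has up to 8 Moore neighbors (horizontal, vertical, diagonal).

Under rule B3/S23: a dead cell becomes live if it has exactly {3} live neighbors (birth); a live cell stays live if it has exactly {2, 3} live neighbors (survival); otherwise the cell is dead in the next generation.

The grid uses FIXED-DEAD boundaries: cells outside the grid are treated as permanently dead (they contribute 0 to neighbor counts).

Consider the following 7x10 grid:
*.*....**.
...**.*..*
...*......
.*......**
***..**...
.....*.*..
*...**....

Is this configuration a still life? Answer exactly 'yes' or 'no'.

Answer: no

Derivation:
Compute generation 1 and compare to generation 0 (given above):
Generation 1:
...*...**.
..***..**.
..***...**
**........
***..****.
*.........
....***...
Cell (0,0) differs: gen0=1 vs gen1=0 -> NOT a still life.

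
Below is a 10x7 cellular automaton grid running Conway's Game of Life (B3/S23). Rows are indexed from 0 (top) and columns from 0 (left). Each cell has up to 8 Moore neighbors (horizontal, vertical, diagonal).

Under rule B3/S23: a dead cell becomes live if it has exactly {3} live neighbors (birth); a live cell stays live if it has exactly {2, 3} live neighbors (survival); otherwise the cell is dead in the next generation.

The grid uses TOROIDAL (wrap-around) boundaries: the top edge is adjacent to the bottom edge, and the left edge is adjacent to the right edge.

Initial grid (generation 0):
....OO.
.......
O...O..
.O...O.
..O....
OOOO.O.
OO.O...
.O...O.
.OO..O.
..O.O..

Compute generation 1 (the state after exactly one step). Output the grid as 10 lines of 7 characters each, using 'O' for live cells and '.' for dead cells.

Answer: ...OOO.
....OO.
.......
.O.....
O..OO.O
O..OO.O
...O...
....O.O
.OOOOO.
.OO.O..

Derivation:
Simulating step by step:
Generation 0 (given above): 22 live cells
Generation 1: 25 live cells
(generation 1 grid is the final answer)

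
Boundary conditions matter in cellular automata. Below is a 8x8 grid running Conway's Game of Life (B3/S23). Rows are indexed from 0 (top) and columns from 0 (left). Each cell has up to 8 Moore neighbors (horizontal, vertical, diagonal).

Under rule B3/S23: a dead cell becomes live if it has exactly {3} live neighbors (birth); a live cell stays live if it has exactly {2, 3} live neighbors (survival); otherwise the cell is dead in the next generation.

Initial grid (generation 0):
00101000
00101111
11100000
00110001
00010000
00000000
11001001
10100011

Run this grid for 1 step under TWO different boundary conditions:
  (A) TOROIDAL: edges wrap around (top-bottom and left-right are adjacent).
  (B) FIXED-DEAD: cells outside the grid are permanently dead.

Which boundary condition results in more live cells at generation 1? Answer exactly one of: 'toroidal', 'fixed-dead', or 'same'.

Answer: toroidal

Derivation:
Under TOROIDAL boundary, generation 1:
10101000
10101111
10001100
10010000
00110000
10000000
01000010
00100110
Population = 22

Under FIXED-DEAD boundary, generation 1:
00001010
00101110
00001101
00010000
00110000
00000000
11000011
10000011
Population = 19

Comparison: toroidal=22, fixed-dead=19 -> toroidal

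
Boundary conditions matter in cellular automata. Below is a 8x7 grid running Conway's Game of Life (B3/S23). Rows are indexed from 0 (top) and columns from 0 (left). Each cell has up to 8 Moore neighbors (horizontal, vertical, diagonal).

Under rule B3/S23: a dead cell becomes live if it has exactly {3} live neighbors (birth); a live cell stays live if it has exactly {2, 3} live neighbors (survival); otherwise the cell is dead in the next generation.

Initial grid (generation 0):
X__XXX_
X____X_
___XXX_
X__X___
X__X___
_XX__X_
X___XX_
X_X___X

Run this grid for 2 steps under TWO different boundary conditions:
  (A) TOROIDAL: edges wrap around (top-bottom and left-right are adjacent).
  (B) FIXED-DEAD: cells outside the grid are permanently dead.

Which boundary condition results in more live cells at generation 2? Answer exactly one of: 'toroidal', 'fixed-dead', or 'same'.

Under TOROIDAL boundary, generation 2:
____X_X
___X_XX
__XXX__
X_X___X
_______
_______
X____X_
X_X____
Population = 15

Under FIXED-DEAD boundary, generation 2:
_____X_
______X
__XXX__
__X____
X______
X_____X
X_____X
_XXX_XX
Population = 16

Comparison: toroidal=15, fixed-dead=16 -> fixed-dead

Answer: fixed-dead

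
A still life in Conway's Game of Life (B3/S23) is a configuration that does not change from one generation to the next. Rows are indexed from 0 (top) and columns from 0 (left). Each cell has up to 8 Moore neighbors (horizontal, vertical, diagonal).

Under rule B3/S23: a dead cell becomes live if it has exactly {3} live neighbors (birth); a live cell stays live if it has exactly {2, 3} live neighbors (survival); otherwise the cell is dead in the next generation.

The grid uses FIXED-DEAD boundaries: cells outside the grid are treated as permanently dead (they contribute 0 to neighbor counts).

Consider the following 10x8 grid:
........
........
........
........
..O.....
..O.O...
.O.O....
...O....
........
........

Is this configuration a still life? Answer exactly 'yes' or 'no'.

Answer: no

Derivation:
Compute generation 1 and compare to generation 0 (given above):
Generation 1:
........
........
........
........
...O....
.OO.....
...OO...
..O.....
........
........
Cell (4,2) differs: gen0=1 vs gen1=0 -> NOT a still life.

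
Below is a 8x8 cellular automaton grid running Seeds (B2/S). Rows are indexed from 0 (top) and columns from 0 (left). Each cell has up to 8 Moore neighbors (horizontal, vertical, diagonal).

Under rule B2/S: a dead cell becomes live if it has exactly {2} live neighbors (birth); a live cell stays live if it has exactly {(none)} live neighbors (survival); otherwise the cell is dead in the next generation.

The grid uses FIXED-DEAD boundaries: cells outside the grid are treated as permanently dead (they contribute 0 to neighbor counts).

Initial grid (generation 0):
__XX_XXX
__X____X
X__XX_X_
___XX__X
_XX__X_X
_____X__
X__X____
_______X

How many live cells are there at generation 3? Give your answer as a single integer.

Answer: 12

Derivation:
Simulating step by step:
Generation 0 (given above): 22 live cells
Generation 1: 8 live cells
_X__X___
________
_X______
X_______
________
X__X____
____X_X_
________
Generation 2: 12 live cells
________
XXX_____
X_______
_X______
XX______
____XX__
___X_X__
_____X__
Generation 3: 12 live cells
X_X_____
________
________
__X_____
__X_XX__
XXXX__X_
________
______X_
Population at generation 3: 12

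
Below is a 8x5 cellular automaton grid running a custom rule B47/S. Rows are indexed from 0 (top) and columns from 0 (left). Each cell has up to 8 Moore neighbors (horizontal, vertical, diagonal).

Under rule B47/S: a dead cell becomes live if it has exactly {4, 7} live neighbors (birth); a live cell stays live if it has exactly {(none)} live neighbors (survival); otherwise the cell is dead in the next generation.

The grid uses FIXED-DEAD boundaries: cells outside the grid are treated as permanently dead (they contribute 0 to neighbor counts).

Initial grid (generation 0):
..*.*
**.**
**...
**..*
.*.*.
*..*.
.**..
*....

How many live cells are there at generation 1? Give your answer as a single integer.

Simulating step by step:
Generation 0 (given above): 18 live cells
Generation 1: 7 live cells
...*.
..*..
..*..
..*..
*.*..
.*...
.....
.....
Population at generation 1: 7

Answer: 7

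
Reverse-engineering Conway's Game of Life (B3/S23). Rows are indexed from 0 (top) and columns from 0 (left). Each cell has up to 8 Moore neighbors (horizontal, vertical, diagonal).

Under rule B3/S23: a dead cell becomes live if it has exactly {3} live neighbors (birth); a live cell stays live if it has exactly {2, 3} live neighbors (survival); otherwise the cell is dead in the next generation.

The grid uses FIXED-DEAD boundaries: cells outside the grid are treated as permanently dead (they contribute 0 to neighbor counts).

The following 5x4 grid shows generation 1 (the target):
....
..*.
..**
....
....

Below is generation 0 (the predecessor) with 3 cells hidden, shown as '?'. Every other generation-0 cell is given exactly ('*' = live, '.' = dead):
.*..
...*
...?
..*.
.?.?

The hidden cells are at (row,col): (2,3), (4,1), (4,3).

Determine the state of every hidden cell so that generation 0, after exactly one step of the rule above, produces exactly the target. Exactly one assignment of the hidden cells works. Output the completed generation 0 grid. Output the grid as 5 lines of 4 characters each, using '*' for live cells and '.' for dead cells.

Hidden generation-0 cells (in order): (2,3), (4,1), (4,3).
A hidden cell only influences target cells in its own 3x3 neighborhood. Try each of the 2^3 = 8 assignments, step the completed generation 0 forward once under B3/S23, and compare with the target:
  (2,3)=. (4,1)=. (4,3)=. -> step gives (1,2)='.' but target has '*' -> reject
  (2,3)=. (4,1)=. (4,3)=* -> step gives (1,2)='.' but target has '*' -> reject
  (2,3)=. (4,1)=* (4,3)=. -> step gives (1,2)='.' but target has '*' -> reject
  (2,3)=. (4,1)=* (4,3)=* -> step gives (1,2)='.' but target has '*' -> reject
  (2,3)=* (4,1)=. (4,3)=. -> step reproduces the target at every cell -> ACCEPT
  (2,3)=* (4,1)=. (4,3)=* -> step gives (3,2)='*' but target has '.' -> reject
  (2,3)=* (4,1)=* (4,3)=. -> step gives (3,2)='*' but target has '.' -> reject
  (2,3)=* (4,1)=* (4,3)=* -> step gives (3,2)='*' but target has '.' -> reject
Unique solution: (2,3)=live, (4,1)=dead, (4,3)=dead.
Check: live-neighbor counts of every cell in the completed generation 0:
1021
1131
0132
0112
0111
Applying B3/S23 to generation 0 with these counts gives:
....
..*.
..**
....
....
which matches the target exactly.

Answer: .*..
...*
...*
..*.
....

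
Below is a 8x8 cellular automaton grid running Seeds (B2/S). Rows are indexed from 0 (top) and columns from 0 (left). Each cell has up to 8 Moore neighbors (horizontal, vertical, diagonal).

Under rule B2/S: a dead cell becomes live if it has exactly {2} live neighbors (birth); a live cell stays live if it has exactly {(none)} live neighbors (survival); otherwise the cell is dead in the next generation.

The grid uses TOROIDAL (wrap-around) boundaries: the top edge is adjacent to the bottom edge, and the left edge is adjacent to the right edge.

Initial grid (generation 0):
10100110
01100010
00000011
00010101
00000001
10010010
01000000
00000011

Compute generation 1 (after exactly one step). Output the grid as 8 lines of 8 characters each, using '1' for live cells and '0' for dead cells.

Answer: 00010000
00010000
01011000
00001000
00110100
01100000
00100100
00100000

Derivation:
Simulating step by step:
Generation 0 (given above): 19 live cells
Generation 1: 14 live cells
(generation 1 grid is the final answer)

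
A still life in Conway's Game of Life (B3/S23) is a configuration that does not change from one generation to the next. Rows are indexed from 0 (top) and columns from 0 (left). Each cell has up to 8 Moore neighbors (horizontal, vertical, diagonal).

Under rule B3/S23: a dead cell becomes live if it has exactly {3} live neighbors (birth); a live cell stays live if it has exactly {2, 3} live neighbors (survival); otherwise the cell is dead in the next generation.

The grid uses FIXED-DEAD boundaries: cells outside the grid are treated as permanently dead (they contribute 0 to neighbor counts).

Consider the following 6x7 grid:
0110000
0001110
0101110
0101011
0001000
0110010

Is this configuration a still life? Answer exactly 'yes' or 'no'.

Answer: no

Derivation:
Compute generation 1 and compare to generation 0 (given above):
Generation 1:
0011100
0100010
0000000
0001011
0101011
0010000
Cell (0,1) differs: gen0=1 vs gen1=0 -> NOT a still life.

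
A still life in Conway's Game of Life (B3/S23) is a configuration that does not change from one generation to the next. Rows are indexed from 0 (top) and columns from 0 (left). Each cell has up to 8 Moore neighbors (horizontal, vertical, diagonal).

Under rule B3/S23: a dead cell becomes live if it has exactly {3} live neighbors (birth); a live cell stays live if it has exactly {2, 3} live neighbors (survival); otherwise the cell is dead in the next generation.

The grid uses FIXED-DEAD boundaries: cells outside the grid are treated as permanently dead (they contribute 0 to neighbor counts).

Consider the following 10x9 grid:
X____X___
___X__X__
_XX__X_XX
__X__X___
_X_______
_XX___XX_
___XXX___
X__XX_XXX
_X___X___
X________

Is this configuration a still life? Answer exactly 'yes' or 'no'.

Answer: no

Derivation:
Compute generation 1 and compare to generation 0 (given above):
Generation 1:
_________
_XX_XXXX_
_XXXXX_X_
__X___X__
_X____X__
_XXXXXX__
_X______X
__XX__XX_
XX__XXXX_
_________
Cell (0,0) differs: gen0=1 vs gen1=0 -> NOT a still life.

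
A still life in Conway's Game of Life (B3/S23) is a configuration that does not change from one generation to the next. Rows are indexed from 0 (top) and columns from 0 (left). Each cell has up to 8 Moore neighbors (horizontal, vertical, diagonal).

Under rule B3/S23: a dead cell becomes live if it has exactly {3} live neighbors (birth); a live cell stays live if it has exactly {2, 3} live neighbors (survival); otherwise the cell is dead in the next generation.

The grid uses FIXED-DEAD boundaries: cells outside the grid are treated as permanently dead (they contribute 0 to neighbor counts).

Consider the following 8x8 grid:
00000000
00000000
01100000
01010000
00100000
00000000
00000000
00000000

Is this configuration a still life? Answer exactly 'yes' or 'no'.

Compute generation 1 and compare to generation 0 (given above):
Generation 1:
00000000
00000000
01100000
01010000
00100000
00000000
00000000
00000000
The grids are IDENTICAL -> still life.

Answer: yes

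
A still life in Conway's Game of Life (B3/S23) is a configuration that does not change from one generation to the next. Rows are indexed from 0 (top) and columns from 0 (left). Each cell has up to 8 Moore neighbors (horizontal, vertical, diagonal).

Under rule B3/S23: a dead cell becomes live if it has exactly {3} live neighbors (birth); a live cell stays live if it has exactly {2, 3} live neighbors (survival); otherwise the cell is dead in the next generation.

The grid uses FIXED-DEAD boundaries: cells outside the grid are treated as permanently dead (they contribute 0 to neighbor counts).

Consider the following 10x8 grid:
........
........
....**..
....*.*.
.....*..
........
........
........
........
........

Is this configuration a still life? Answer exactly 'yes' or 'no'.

Compute generation 1 and compare to generation 0 (given above):
Generation 1:
........
........
....**..
....*.*.
.....*..
........
........
........
........
........
The grids are IDENTICAL -> still life.

Answer: yes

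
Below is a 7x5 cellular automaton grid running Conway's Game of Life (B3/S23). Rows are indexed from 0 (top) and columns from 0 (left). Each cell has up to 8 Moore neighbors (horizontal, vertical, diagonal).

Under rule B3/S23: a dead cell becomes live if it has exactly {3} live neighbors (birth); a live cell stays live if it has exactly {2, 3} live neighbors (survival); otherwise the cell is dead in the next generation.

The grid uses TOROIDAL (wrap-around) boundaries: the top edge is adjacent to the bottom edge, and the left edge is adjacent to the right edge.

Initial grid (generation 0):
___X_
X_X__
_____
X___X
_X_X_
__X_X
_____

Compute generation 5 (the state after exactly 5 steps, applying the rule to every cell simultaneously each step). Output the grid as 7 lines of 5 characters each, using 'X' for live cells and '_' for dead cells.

Simulating step by step:
Generation 0 (given above): 9 live cells
Generation 1: 11 live cells
_____
_____
XX__X
X___X
_XXX_
__XX_
___X_
Generation 2: 9 live cells
_____
X____
_X__X
_____
XX___
_X__X
__XX_
Generation 3: 10 live cells
_____
X____
X____
_X___
XX___
_X_XX
__XX_
Generation 4: 11 live cells
_____
_____
XX___
_X___
_X__X
_X_XX
__XXX
Generation 5: 12 live cells
(generation 5 grid is the final answer)

Answer: ___X_
_____
XX___
_XX__
_X_XX
_X___
X_X_X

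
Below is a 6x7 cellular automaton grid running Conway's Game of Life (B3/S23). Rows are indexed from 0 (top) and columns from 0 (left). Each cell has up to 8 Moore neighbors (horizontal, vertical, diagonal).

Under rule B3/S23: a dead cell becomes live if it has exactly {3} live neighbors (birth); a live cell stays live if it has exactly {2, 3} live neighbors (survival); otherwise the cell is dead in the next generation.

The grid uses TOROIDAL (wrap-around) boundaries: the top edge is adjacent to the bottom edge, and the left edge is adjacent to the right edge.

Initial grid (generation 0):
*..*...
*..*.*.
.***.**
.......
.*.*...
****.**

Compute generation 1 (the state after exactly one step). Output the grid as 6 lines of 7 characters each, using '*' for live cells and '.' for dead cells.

Simulating step by step:
Generation 0 (given above): 18 live cells
Generation 1: 21 live cells
(generation 1 grid is the final answer)

Answer: ...*.*.
*..*.*.
****.**
**.**..
.*.**.*
...*..*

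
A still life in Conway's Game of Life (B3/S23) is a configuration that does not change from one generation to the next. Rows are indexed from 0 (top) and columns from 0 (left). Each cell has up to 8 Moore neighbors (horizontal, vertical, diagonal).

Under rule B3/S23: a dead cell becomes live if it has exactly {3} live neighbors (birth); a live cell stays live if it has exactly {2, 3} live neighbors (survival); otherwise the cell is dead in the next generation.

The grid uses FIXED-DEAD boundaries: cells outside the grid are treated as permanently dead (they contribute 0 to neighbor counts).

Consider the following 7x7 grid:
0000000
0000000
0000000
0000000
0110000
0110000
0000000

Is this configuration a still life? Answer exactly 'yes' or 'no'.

Answer: yes

Derivation:
Compute generation 1 and compare to generation 0 (given above):
Generation 1:
0000000
0000000
0000000
0000000
0110000
0110000
0000000
The grids are IDENTICAL -> still life.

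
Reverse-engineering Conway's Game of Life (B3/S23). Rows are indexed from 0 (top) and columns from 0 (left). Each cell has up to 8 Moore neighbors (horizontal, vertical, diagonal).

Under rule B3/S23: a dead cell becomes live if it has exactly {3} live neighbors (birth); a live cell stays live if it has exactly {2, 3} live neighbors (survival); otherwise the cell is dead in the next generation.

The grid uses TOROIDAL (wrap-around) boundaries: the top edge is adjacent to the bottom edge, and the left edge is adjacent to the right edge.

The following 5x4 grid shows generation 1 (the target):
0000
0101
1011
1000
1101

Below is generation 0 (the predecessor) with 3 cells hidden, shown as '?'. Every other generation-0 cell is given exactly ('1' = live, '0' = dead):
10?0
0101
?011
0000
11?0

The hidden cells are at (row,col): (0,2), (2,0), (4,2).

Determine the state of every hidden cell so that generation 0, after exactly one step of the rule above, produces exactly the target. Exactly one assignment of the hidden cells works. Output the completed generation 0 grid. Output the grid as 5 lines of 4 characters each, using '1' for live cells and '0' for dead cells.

Hidden generation-0 cells (in order): (0,2), (2,0), (4,2).
A hidden cell only influences target cells in its own 3x3 neighborhood. Try each of the 2^3 = 8 assignments, step the completed generation 0 forward once under B3/S23, and compare with the target:
  (0,2)=0 (2,0)=0 (4,2)=0 -> step gives (0,2)='1' but target has '0' -> reject
  (0,2)=0 (2,0)=0 (4,2)=1 -> step reproduces the target at every cell -> ACCEPT
  (0,2)=0 (2,0)=1 (4,2)=0 -> step gives (0,2)='1' but target has '0' -> reject
  (0,2)=0 (2,0)=1 (4,2)=1 -> step gives (1,3)='0' but target has '1' -> reject
  (0,2)=1 (2,0)=0 (4,2)=0 -> step gives (0,2)='1' but target has '0' -> reject
  (0,2)=1 (2,0)=0 (4,2)=1 -> step gives (1,3)='0' but target has '1' -> reject
  (0,2)=1 (2,0)=1 (4,2)=0 -> step gives (0,2)='1' but target has '0' -> reject
  (0,2)=1 (2,0)=1 (4,2)=1 -> step gives (1,1)='0' but target has '1' -> reject
Unique solution: (0,2)=dead, (2,0)=dead, (4,2)=live.
Check: live-neighbor counts of every cell in the completed generation 0:
4544
4243
3232
3444
2313
Applying B3/S23 to generation 0 with these counts gives:
0000
0101
1011
1000
1101
which matches the target exactly.

Answer: 1000
0101
0011
0000
1110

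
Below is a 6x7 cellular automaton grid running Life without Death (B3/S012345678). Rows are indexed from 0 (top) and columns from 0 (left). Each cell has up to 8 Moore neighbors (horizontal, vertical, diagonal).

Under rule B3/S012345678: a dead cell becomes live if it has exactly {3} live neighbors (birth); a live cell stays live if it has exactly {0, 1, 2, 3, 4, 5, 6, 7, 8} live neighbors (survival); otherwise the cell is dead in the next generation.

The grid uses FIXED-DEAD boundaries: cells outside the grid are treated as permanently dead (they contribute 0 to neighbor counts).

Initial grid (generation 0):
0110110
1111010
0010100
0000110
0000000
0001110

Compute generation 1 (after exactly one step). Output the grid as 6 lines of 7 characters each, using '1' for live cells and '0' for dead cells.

Answer: 1110110
1111010
0010100
0001110
0001000
0001110

Derivation:
Simulating step by step:
Generation 0 (given above): 16 live cells
Generation 1: 19 live cells
(generation 1 grid is the final answer)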